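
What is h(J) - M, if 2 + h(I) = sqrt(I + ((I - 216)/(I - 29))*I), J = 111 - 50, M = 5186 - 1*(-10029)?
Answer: -15217 + I*sqrt(15006)/8 ≈ -15217.0 + 15.312*I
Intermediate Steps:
M = 15215 (M = 5186 + 10029 = 15215)
J = 61
h(I) = -2 + sqrt(I + I*(-216 + I)/(-29 + I)) (h(I) = -2 + sqrt(I + ((I - 216)/(I - 29))*I) = -2 + sqrt(I + ((-216 + I)/(-29 + I))*I) = -2 + sqrt(I + I*(-216 + I)/(-29 + I)))
h(J) - M = (-2 + sqrt(61*(-245 + 2*61)/(-29 + 61))) - 1*15215 = (-2 + sqrt(61*(-245 + 122)/32)) - 15215 = (-2 + sqrt(61*(1/32)*(-123))) - 15215 = (-2 + sqrt(-7503/32)) - 15215 = (-2 + I*sqrt(15006)/8) - 15215 = -15217 + I*sqrt(15006)/8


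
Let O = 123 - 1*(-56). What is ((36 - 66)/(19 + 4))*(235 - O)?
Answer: -1680/23 ≈ -73.043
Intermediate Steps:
O = 179 (O = 123 + 56 = 179)
((36 - 66)/(19 + 4))*(235 - O) = ((36 - 66)/(19 + 4))*(235 - 1*179) = (-30/23)*(235 - 179) = -30*1/23*56 = -30/23*56 = -1680/23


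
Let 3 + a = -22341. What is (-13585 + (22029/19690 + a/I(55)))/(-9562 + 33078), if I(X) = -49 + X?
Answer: -340792181/463030040 ≈ -0.73600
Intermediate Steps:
a = -22344 (a = -3 - 22341 = -22344)
(-13585 + (22029/19690 + a/I(55)))/(-9562 + 33078) = (-13585 + (22029/19690 - 22344/(-49 + 55)))/(-9562 + 33078) = (-13585 + (22029*(1/19690) - 22344/6))/23516 = (-13585 + (22029/19690 - 22344*⅙))*(1/23516) = (-13585 + (22029/19690 - 3724))*(1/23516) = (-13585 - 73303531/19690)*(1/23516) = -340792181/19690*1/23516 = -340792181/463030040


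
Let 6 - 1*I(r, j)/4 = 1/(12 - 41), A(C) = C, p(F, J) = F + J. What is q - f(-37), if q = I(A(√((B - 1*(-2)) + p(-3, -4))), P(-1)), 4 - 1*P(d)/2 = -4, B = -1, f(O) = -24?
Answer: 1396/29 ≈ 48.138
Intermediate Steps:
P(d) = 16 (P(d) = 8 - 2*(-4) = 8 + 8 = 16)
I(r, j) = 700/29 (I(r, j) = 24 - 4/(12 - 41) = 24 - 4/(-29) = 24 - 4*(-1/29) = 24 + 4/29 = 700/29)
q = 700/29 ≈ 24.138
q - f(-37) = 700/29 - 1*(-24) = 700/29 + 24 = 1396/29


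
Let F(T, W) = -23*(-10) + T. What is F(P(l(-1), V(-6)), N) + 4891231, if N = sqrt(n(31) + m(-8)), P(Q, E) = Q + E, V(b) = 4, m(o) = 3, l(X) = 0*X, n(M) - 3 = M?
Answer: 4891465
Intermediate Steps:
n(M) = 3 + M
l(X) = 0
P(Q, E) = E + Q
N = sqrt(37) (N = sqrt((3 + 31) + 3) = sqrt(34 + 3) = sqrt(37) ≈ 6.0828)
F(T, W) = 230 + T
F(P(l(-1), V(-6)), N) + 4891231 = (230 + (4 + 0)) + 4891231 = (230 + 4) + 4891231 = 234 + 4891231 = 4891465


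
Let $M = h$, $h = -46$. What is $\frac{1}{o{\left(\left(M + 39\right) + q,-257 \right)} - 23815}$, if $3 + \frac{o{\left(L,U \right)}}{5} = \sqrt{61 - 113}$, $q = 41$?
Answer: $- \frac{2383}{56787020} - \frac{i \sqrt{13}}{56787020} \approx -4.1964 \cdot 10^{-5} - 6.3493 \cdot 10^{-8} i$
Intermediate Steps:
$M = -46$
$o{\left(L,U \right)} = -15 + 10 i \sqrt{13}$ ($o{\left(L,U \right)} = -15 + 5 \sqrt{61 - 113} = -15 + 5 \sqrt{-52} = -15 + 5 \cdot 2 i \sqrt{13} = -15 + 10 i \sqrt{13}$)
$\frac{1}{o{\left(\left(M + 39\right) + q,-257 \right)} - 23815} = \frac{1}{\left(-15 + 10 i \sqrt{13}\right) - 23815} = \frac{1}{-23830 + 10 i \sqrt{13}}$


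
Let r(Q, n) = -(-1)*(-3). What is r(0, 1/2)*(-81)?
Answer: 243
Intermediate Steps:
r(Q, n) = -3 (r(Q, n) = -1*3 = -3)
r(0, 1/2)*(-81) = -3*(-81) = 243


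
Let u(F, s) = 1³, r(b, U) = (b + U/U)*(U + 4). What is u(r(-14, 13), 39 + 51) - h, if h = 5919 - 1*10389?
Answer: 4471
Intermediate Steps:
r(b, U) = (1 + b)*(4 + U) (r(b, U) = (b + 1)*(4 + U) = (1 + b)*(4 + U))
h = -4470 (h = 5919 - 10389 = -4470)
u(F, s) = 1
u(r(-14, 13), 39 + 51) - h = 1 - 1*(-4470) = 1 + 4470 = 4471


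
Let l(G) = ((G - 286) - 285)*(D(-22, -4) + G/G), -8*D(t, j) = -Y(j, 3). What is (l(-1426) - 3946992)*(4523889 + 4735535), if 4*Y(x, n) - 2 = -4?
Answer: -36564207830478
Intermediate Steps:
Y(x, n) = -1/2 (Y(x, n) = 1/2 + (1/4)*(-4) = 1/2 - 1 = -1/2)
D(t, j) = -1/16 (D(t, j) = -(-1)*(-1)/(8*2) = -1/8*1/2 = -1/16)
l(G) = -8565/16 + 15*G/16 (l(G) = ((G - 286) - 285)*(-1/16 + G/G) = ((-286 + G) - 285)*(-1/16 + 1) = (-571 + G)*(15/16) = -8565/16 + 15*G/16)
(l(-1426) - 3946992)*(4523889 + 4735535) = ((-8565/16 + (15/16)*(-1426)) - 3946992)*(4523889 + 4735535) = ((-8565/16 - 10695/8) - 3946992)*9259424 = (-29955/16 - 3946992)*9259424 = -63181827/16*9259424 = -36564207830478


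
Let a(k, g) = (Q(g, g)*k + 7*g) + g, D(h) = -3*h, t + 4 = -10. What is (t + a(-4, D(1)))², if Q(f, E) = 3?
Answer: 2500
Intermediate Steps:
t = -14 (t = -4 - 10 = -14)
a(k, g) = 3*k + 8*g (a(k, g) = (3*k + 7*g) + g = 3*k + 8*g)
(t + a(-4, D(1)))² = (-14 + (3*(-4) + 8*(-3*1)))² = (-14 + (-12 + 8*(-3)))² = (-14 + (-12 - 24))² = (-14 - 36)² = (-50)² = 2500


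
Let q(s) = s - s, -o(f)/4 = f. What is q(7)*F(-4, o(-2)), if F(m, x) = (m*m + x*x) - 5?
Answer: 0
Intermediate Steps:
o(f) = -4*f
F(m, x) = -5 + m² + x² (F(m, x) = (m² + x²) - 5 = -5 + m² + x²)
q(s) = 0
q(7)*F(-4, o(-2)) = 0*(-5 + (-4)² + (-4*(-2))²) = 0*(-5 + 16 + 8²) = 0*(-5 + 16 + 64) = 0*75 = 0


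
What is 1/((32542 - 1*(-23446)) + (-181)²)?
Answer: 1/88749 ≈ 1.1268e-5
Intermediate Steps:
1/((32542 - 1*(-23446)) + (-181)²) = 1/((32542 + 23446) + 32761) = 1/(55988 + 32761) = 1/88749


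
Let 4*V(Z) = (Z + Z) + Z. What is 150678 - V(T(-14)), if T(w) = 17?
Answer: 602661/4 ≈ 1.5067e+5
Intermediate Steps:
V(Z) = 3*Z/4 (V(Z) = ((Z + Z) + Z)/4 = (2*Z + Z)/4 = (3*Z)/4 = 3*Z/4)
150678 - V(T(-14)) = 150678 - 3*17/4 = 150678 - 1*51/4 = 150678 - 51/4 = 602661/4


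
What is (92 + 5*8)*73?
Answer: 9636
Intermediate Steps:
(92 + 5*8)*73 = (92 + 40)*73 = 132*73 = 9636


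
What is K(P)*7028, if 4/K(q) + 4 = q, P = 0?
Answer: -7028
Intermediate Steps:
K(q) = 4/(-4 + q)
K(P)*7028 = (4/(-4 + 0))*7028 = (4/(-4))*7028 = (4*(-1/4))*7028 = -1*7028 = -7028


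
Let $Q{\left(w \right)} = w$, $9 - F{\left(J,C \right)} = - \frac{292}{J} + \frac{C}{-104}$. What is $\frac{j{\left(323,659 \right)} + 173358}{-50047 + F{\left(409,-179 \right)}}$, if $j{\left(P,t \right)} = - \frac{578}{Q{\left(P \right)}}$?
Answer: $- \frac{140103715648}{40440725009} \approx -3.4644$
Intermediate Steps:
$F{\left(J,C \right)} = 9 + \frac{292}{J} + \frac{C}{104}$ ($F{\left(J,C \right)} = 9 - \left(- \frac{292}{J} + \frac{C}{-104}\right) = 9 - \left(- \frac{292}{J} + C \left(- \frac{1}{104}\right)\right) = 9 - \left(- \frac{292}{J} - \frac{C}{104}\right) = 9 + \left(\frac{292}{J} + \frac{C}{104}\right) = 9 + \frac{292}{J} + \frac{C}{104}$)
$j{\left(P,t \right)} = - \frac{578}{P}$
$\frac{j{\left(323,659 \right)} + 173358}{-50047 + F{\left(409,-179 \right)}} = \frac{- \frac{578}{323} + 173358}{-50047 + \left(9 + \frac{292}{409} + \frac{1}{104} \left(-179\right)\right)} = \frac{\left(-578\right) \frac{1}{323} + 173358}{-50047 + \left(9 + 292 \cdot \frac{1}{409} - \frac{179}{104}\right)} = \frac{- \frac{34}{19} + 173358}{-50047 + \left(9 + \frac{292}{409} - \frac{179}{104}\right)} = \frac{3293768}{19 \left(-50047 + \frac{339981}{42536}\right)} = \frac{3293768}{19 \left(- \frac{2128459211}{42536}\right)} = \frac{3293768}{19} \left(- \frac{42536}{2128459211}\right) = - \frac{140103715648}{40440725009}$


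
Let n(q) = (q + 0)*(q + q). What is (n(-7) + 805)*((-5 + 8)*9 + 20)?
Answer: 42441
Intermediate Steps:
n(q) = 2*q² (n(q) = q*(2*q) = 2*q²)
(n(-7) + 805)*((-5 + 8)*9 + 20) = (2*(-7)² + 805)*((-5 + 8)*9 + 20) = (2*49 + 805)*(3*9 + 20) = (98 + 805)*(27 + 20) = 903*47 = 42441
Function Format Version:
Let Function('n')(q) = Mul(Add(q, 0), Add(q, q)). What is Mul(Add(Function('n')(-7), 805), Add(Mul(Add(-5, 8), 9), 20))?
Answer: 42441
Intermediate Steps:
Function('n')(q) = Mul(2, Pow(q, 2)) (Function('n')(q) = Mul(q, Mul(2, q)) = Mul(2, Pow(q, 2)))
Mul(Add(Function('n')(-7), 805), Add(Mul(Add(-5, 8), 9), 20)) = Mul(Add(Mul(2, Pow(-7, 2)), 805), Add(Mul(Add(-5, 8), 9), 20)) = Mul(Add(Mul(2, 49), 805), Add(Mul(3, 9), 20)) = Mul(Add(98, 805), Add(27, 20)) = Mul(903, 47) = 42441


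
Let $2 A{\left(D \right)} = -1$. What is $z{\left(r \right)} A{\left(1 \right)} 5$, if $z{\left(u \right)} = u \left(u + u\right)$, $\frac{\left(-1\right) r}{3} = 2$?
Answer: $-180$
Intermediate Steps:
$r = -6$ ($r = \left(-3\right) 2 = -6$)
$A{\left(D \right)} = - \frac{1}{2}$ ($A{\left(D \right)} = \frac{1}{2} \left(-1\right) = - \frac{1}{2}$)
$z{\left(u \right)} = 2 u^{2}$ ($z{\left(u \right)} = u 2 u = 2 u^{2}$)
$z{\left(r \right)} A{\left(1 \right)} 5 = 2 \left(-6\right)^{2} \left(- \frac{1}{2}\right) 5 = 2 \cdot 36 \left(- \frac{1}{2}\right) 5 = 72 \left(- \frac{1}{2}\right) 5 = \left(-36\right) 5 = -180$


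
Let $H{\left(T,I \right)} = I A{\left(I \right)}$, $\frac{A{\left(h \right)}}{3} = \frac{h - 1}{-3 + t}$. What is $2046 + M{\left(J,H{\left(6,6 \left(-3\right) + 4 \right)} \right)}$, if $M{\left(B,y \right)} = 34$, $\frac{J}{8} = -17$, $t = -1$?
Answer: $2080$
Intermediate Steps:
$A{\left(h \right)} = \frac{3}{4} - \frac{3 h}{4}$ ($A{\left(h \right)} = 3 \frac{h - 1}{-3 - 1} = 3 \frac{-1 + h}{-4} = 3 \left(-1 + h\right) \left(- \frac{1}{4}\right) = 3 \left(\frac{1}{4} - \frac{h}{4}\right) = \frac{3}{4} - \frac{3 h}{4}$)
$H{\left(T,I \right)} = I \left(\frac{3}{4} - \frac{3 I}{4}\right)$
$J = -136$ ($J = 8 \left(-17\right) = -136$)
$2046 + M{\left(J,H{\left(6,6 \left(-3\right) + 4 \right)} \right)} = 2046 + 34 = 2080$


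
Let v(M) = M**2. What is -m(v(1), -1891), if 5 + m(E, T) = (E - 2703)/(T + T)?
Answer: 8104/1891 ≈ 4.2856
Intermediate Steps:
m(E, T) = -5 + (-2703 + E)/(2*T) (m(E, T) = -5 + (E - 2703)/(T + T) = -5 + (-2703 + E)/((2*T)) = -5 + (-2703 + E)*(1/(2*T)) = -5 + (-2703 + E)/(2*T))
-m(v(1), -1891) = -(-2703 + 1**2 - 10*(-1891))/(2*(-1891)) = -(-1)*(-2703 + 1 + 18910)/(2*1891) = -(-1)*16208/(2*1891) = -1*(-8104/1891) = 8104/1891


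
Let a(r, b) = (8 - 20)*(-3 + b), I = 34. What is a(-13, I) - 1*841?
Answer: -1213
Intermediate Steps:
a(r, b) = 36 - 12*b (a(r, b) = -12*(-3 + b) = 36 - 12*b)
a(-13, I) - 1*841 = (36 - 12*34) - 1*841 = (36 - 408) - 841 = -372 - 841 = -1213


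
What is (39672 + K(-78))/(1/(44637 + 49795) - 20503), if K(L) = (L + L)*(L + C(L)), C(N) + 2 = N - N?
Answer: -1641605888/645379765 ≈ -2.5436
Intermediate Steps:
C(N) = -2 (C(N) = -2 + (N - N) = -2 + 0 = -2)
K(L) = 2*L*(-2 + L) (K(L) = (L + L)*(L - 2) = (2*L)*(-2 + L) = 2*L*(-2 + L))
(39672 + K(-78))/(1/(44637 + 49795) - 20503) = (39672 + 2*(-78)*(-2 - 78))/(1/(44637 + 49795) - 20503) = (39672 + 2*(-78)*(-80))/(1/94432 - 20503) = (39672 + 12480)/(1/94432 - 20503) = 52152/(-1936139295/94432) = 52152*(-94432/1936139295) = -1641605888/645379765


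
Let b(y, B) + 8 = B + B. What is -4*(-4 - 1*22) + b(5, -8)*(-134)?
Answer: 3320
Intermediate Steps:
b(y, B) = -8 + 2*B (b(y, B) = -8 + (B + B) = -8 + 2*B)
-4*(-4 - 1*22) + b(5, -8)*(-134) = -4*(-4 - 1*22) + (-8 + 2*(-8))*(-134) = -4*(-4 - 22) + (-8 - 16)*(-134) = -4*(-26) - 24*(-134) = 104 + 3216 = 3320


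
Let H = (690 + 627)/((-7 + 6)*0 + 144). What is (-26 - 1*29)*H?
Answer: -24145/48 ≈ -503.02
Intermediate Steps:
H = 439/48 (H = 1317/(-1*0 + 144) = 1317/(0 + 144) = 1317/144 = 1317*(1/144) = 439/48 ≈ 9.1458)
(-26 - 1*29)*H = (-26 - 1*29)*(439/48) = (-26 - 29)*(439/48) = -55*439/48 = -24145/48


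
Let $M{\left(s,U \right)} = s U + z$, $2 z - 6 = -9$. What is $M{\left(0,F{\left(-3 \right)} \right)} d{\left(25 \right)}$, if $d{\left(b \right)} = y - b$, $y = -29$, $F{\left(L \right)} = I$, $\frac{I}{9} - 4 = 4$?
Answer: $81$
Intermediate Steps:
$I = 72$ ($I = 36 + 9 \cdot 4 = 36 + 36 = 72$)
$z = - \frac{3}{2}$ ($z = 3 + \frac{1}{2} \left(-9\right) = 3 - \frac{9}{2} = - \frac{3}{2} \approx -1.5$)
$F{\left(L \right)} = 72$
$M{\left(s,U \right)} = - \frac{3}{2} + U s$ ($M{\left(s,U \right)} = s U - \frac{3}{2} = U s - \frac{3}{2} = - \frac{3}{2} + U s$)
$d{\left(b \right)} = -29 - b$
$M{\left(0,F{\left(-3 \right)} \right)} d{\left(25 \right)} = \left(- \frac{3}{2} + 72 \cdot 0\right) \left(-29 - 25\right) = \left(- \frac{3}{2} + 0\right) \left(-29 - 25\right) = \left(- \frac{3}{2}\right) \left(-54\right) = 81$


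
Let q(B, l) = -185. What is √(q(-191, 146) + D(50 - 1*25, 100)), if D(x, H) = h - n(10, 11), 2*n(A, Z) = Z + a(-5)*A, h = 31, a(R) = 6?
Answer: I*√758/2 ≈ 13.766*I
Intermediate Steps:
n(A, Z) = Z/2 + 3*A (n(A, Z) = (Z + 6*A)/2 = Z/2 + 3*A)
D(x, H) = -9/2 (D(x, H) = 31 - ((½)*11 + 3*10) = 31 - (11/2 + 30) = 31 - 1*71/2 = 31 - 71/2 = -9/2)
√(q(-191, 146) + D(50 - 1*25, 100)) = √(-185 - 9/2) = √(-379/2) = I*√758/2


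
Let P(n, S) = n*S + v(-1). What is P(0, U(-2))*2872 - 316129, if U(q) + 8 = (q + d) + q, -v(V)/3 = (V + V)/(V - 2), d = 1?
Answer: -321873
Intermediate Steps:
v(V) = -6*V/(-2 + V) (v(V) = -3*(V + V)/(V - 2) = -3*2*V/(-2 + V) = -6*V/(-2 + V))
U(q) = -7 + 2*q (U(q) = -8 + ((q + 1) + q) = -8 + ((1 + q) + q) = -8 + (1 + 2*q) = -7 + 2*q)
P(n, S) = -2 + S*n (P(n, S) = n*S - 6*(-1)/(-2 - 1) = S*n - 6*(-1)/(-3) = S*n - 6*(-1)*(-⅓) = S*n - 2 = -2 + S*n)
P(0, U(-2))*2872 - 316129 = (-2 + (-7 + 2*(-2))*0)*2872 - 316129 = (-2 + (-7 - 4)*0)*2872 - 316129 = (-2 - 11*0)*2872 - 316129 = (-2 + 0)*2872 - 316129 = -2*2872 - 316129 = -5744 - 316129 = -321873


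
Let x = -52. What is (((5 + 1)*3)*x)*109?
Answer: -102024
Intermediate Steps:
(((5 + 1)*3)*x)*109 = (((5 + 1)*3)*(-52))*109 = ((6*3)*(-52))*109 = (18*(-52))*109 = -936*109 = -102024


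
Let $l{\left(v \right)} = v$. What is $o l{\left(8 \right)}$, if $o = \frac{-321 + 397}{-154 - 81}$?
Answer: $- \frac{608}{235} \approx -2.5872$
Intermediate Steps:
$o = - \frac{76}{235}$ ($o = \frac{76}{-235} = 76 \left(- \frac{1}{235}\right) = - \frac{76}{235} \approx -0.3234$)
$o l{\left(8 \right)} = \left(- \frac{76}{235}\right) 8 = - \frac{608}{235}$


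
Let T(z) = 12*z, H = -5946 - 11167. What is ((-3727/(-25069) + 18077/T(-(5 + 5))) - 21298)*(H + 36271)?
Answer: -206022170534009/501380 ≈ -4.1091e+8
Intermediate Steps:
H = -17113
((-3727/(-25069) + 18077/T(-(5 + 5))) - 21298)*(H + 36271) = ((-3727/(-25069) + 18077/((12*(-(5 + 5))))) - 21298)*(-17113 + 36271) = ((-3727*(-1/25069) + 18077/((12*(-1*10)))) - 21298)*19158 = ((3727/25069 + 18077/((12*(-10)))) - 21298)*19158 = ((3727/25069 + 18077/(-120)) - 21298)*19158 = ((3727/25069 + 18077*(-1/120)) - 21298)*19158 = ((3727/25069 - 18077/120) - 21298)*19158 = (-452725073/3008280 - 21298)*19158 = -64523072513/3008280*19158 = -206022170534009/501380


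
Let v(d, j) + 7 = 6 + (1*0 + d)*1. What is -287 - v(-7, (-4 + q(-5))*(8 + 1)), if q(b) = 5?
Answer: -279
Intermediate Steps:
v(d, j) = -1 + d (v(d, j) = -7 + (6 + (1*0 + d)*1) = -7 + (6 + (0 + d)*1) = -7 + (6 + d*1) = -7 + (6 + d) = -1 + d)
-287 - v(-7, (-4 + q(-5))*(8 + 1)) = -287 - (-1 - 7) = -287 - 1*(-8) = -287 + 8 = -279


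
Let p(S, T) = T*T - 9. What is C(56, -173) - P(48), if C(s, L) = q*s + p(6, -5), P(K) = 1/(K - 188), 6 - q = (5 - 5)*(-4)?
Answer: 49281/140 ≈ 352.01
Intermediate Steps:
p(S, T) = -9 + T**2 (p(S, T) = T**2 - 9 = -9 + T**2)
q = 6 (q = 6 - (5 - 5)*(-4) = 6 - 0*(-4) = 6 - 1*0 = 6 + 0 = 6)
P(K) = 1/(-188 + K)
C(s, L) = 16 + 6*s (C(s, L) = 6*s + (-9 + (-5)**2) = 6*s + (-9 + 25) = 6*s + 16 = 16 + 6*s)
C(56, -173) - P(48) = (16 + 6*56) - 1/(-188 + 48) = (16 + 336) - 1/(-140) = 352 - 1*(-1/140) = 352 + 1/140 = 49281/140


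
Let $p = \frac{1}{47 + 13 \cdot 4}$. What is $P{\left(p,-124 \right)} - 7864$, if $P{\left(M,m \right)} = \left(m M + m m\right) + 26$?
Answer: $\frac{746138}{99} \approx 7536.8$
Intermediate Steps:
$p = \frac{1}{99}$ ($p = \frac{1}{47 + 52} = \frac{1}{99} \approx 0.010101$)
$P{\left(M,m \right)} = 26 + m^{2} + M m$ ($P{\left(M,m \right)} = \left(M m + m^{2}\right) + 26 = \left(m^{2} + M m\right) + 26 = 26 + m^{2} + M m$)
$P{\left(p,-124 \right)} - 7864 = \left(26 + \left(-124\right)^{2} + \frac{1}{99} \left(-124\right)\right) - 7864 = \left(26 + 15376 - \frac{124}{99}\right) - 7864 = \frac{1524674}{99} - 7864 = \frac{746138}{99}$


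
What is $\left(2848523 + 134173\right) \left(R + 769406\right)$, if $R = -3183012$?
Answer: $-7199052961776$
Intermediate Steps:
$\left(2848523 + 134173\right) \left(R + 769406\right) = \left(2848523 + 134173\right) \left(-3183012 + 769406\right) = 2982696 \left(-2413606\right) = -7199052961776$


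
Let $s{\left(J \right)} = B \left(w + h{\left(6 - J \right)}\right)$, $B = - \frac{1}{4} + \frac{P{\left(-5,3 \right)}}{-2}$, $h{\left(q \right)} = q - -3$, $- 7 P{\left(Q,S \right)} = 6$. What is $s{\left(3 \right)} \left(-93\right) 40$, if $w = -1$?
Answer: $- \frac{23250}{7} \approx -3321.4$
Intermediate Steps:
$P{\left(Q,S \right)} = - \frac{6}{7}$ ($P{\left(Q,S \right)} = \left(- \frac{1}{7}\right) 6 = - \frac{6}{7}$)
$h{\left(q \right)} = 3 + q$ ($h{\left(q \right)} = q + 3 = 3 + q$)
$B = \frac{5}{28}$ ($B = - \frac{1}{4} - \frac{6}{7 \left(-2\right)} = \left(-1\right) \frac{1}{4} - - \frac{3}{7} = - \frac{1}{4} + \frac{3}{7} = \frac{5}{28} \approx 0.17857$)
$s{\left(J \right)} = \frac{10}{7} - \frac{5 J}{28}$ ($s{\left(J \right)} = \frac{5 \left(-1 + \left(3 - \left(-6 + J\right)\right)\right)}{28} = \frac{5 \left(-1 - \left(-9 + J\right)\right)}{28} = \frac{5 \left(8 - J\right)}{28} = \frac{10}{7} - \frac{5 J}{28}$)
$s{\left(3 \right)} \left(-93\right) 40 = \left(\frac{10}{7} - \frac{15}{28}\right) \left(-93\right) 40 = \frac{25}{28} \left(-93\right) 40 = \left(- \frac{2325}{28}\right) 40 = - \frac{23250}{7}$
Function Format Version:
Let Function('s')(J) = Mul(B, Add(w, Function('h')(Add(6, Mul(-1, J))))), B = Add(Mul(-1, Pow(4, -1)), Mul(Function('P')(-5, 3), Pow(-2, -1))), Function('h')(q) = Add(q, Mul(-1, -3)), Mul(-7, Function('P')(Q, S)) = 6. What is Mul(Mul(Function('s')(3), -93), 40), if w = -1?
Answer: Rational(-23250, 7) ≈ -3321.4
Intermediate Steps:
Function('P')(Q, S) = Rational(-6, 7) (Function('P')(Q, S) = Mul(Rational(-1, 7), 6) = Rational(-6, 7))
Function('h')(q) = Add(3, q) (Function('h')(q) = Add(q, 3) = Add(3, q))
B = Rational(5, 28) (B = Add(Mul(-1, Pow(4, -1)), Mul(Rational(-6, 7), Pow(-2, -1))) = Add(Mul(-1, Rational(1, 4)), Mul(Rational(-6, 7), Rational(-1, 2))) = Add(Rational(-1, 4), Rational(3, 7)) = Rational(5, 28) ≈ 0.17857)
Function('s')(J) = Add(Rational(10, 7), Mul(Rational(-5, 28), J)) (Function('s')(J) = Mul(Rational(5, 28), Add(-1, Add(3, Add(6, Mul(-1, J))))) = Mul(Rational(5, 28), Add(-1, Add(9, Mul(-1, J)))) = Mul(Rational(5, 28), Add(8, Mul(-1, J))) = Add(Rational(10, 7), Mul(Rational(-5, 28), J)))
Mul(Mul(Function('s')(3), -93), 40) = Mul(Mul(Add(Rational(10, 7), Mul(Rational(-5, 28), 3)), -93), 40) = Mul(Mul(Add(Rational(10, 7), Rational(-15, 28)), -93), 40) = Mul(Mul(Rational(25, 28), -93), 40) = Mul(Rational(-2325, 28), 40) = Rational(-23250, 7)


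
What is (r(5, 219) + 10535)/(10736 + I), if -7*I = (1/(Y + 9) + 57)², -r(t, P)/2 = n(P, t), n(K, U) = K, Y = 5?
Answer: 13853084/14091391 ≈ 0.98309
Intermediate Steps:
r(t, P) = -2*P
I = -638401/1372 (I = -(1/(5 + 9) + 57)²/7 = -(1/14 + 57)²/7 = -(799/14)²/7 = -⅐*638401/196 = -638401/1372 ≈ -465.31)
(r(5, 219) + 10535)/(10736 + I) = (-2*219 + 10535)/(10736 - 638401/1372) = (-438 + 10535)/(14091391/1372) = 10097*(1372/14091391) = 13853084/14091391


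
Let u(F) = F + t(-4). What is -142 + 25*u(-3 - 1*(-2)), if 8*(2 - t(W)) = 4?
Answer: -259/2 ≈ -129.50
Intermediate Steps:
t(W) = 3/2 (t(W) = 2 - 1/8*4 = 2 - 1/2 = 3/2)
u(F) = 3/2 + F (u(F) = F + 3/2 = 3/2 + F)
-142 + 25*u(-3 - 1*(-2)) = -142 + 25*(3/2 + (-3 - 1*(-2))) = -142 + 25*(3/2 + (-3 + 2)) = -142 + 25*(3/2 - 1) = -142 + 25*(1/2) = -142 + 25/2 = -259/2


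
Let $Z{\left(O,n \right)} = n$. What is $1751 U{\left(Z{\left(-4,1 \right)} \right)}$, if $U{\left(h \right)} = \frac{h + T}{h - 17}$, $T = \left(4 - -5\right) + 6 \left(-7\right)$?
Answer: $3502$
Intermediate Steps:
$T = -33$ ($T = \left(4 + 5\right) - 42 = 9 - 42 = -33$)
$U{\left(h \right)} = \frac{-33 + h}{-17 + h}$ ($U{\left(h \right)} = \frac{h - 33}{h - 17} = \frac{-33 + h}{-17 + h}$)
$1751 U{\left(Z{\left(-4,1 \right)} \right)} = 1751 \frac{-33 + 1}{-17 + 1} = 1751 \frac{1}{-16} \left(-32\right) = 1751 \left(\left(- \frac{1}{16}\right) \left(-32\right)\right) = 1751 \cdot 2 = 3502$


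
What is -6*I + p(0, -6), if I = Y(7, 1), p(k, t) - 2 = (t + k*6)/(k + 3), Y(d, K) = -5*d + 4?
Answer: 186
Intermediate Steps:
Y(d, K) = 4 - 5*d
p(k, t) = 2 + (t + 6*k)/(3 + k) (p(k, t) = 2 + (t + k*6)/(k + 3) = 2 + (t + 6*k)/(3 + k))
I = -31 (I = 4 - 5*7 = 4 - 35 = -31)
-6*I + p(0, -6) = -6*(-31) + (6 - 6 + 8*0)/(3 + 0) = 186 + (6 - 6 + 0)/3 = 186 + (⅓)*0 = 186 + 0 = 186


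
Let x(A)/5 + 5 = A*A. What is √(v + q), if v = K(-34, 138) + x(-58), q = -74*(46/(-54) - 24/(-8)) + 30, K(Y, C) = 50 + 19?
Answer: √1355538/9 ≈ 129.36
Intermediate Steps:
K(Y, C) = 69
q = -3482/27 (q = -74*(46*(-1/54) - 24*(-⅛)) + 30 = -74*(-23/27 + 3) + 30 = -74*58/27 + 30 = -4292/27 + 30 = -3482/27 ≈ -128.96)
x(A) = -25 + 5*A² (x(A) = -25 + 5*(A*A) = -25 + 5*A²)
v = 16864 (v = 69 + (-25 + 5*(-58)²) = 69 + (-25 + 5*3364) = 69 + (-25 + 16820) = 69 + 16795 = 16864)
√(v + q) = √(16864 - 3482/27) = √(451846/27) = √1355538/9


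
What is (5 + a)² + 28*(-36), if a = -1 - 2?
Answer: -1004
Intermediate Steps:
a = -3
(5 + a)² + 28*(-36) = (5 - 3)² + 28*(-36) = 2² - 1008 = 4 - 1008 = -1004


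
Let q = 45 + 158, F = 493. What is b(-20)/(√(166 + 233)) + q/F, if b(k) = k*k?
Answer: 7/17 + 400*√399/399 ≈ 20.437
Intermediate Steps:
b(k) = k²
q = 203
b(-20)/(√(166 + 233)) + q/F = (-20)²/(√(166 + 233)) + 203/493 = 400/(√399) + 203*(1/493) = 400*(√399/399) + 7/17 = 400*√399/399 + 7/17 = 7/17 + 400*√399/399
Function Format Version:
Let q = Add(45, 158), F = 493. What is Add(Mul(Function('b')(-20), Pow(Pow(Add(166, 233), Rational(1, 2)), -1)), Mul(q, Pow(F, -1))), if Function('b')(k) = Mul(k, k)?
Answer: Add(Rational(7, 17), Mul(Rational(400, 399), Pow(399, Rational(1, 2)))) ≈ 20.437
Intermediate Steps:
Function('b')(k) = Pow(k, 2)
q = 203
Add(Mul(Function('b')(-20), Pow(Pow(Add(166, 233), Rational(1, 2)), -1)), Mul(q, Pow(F, -1))) = Add(Mul(Pow(-20, 2), Pow(Pow(Add(166, 233), Rational(1, 2)), -1)), Mul(203, Pow(493, -1))) = Add(Mul(400, Pow(Pow(399, Rational(1, 2)), -1)), Mul(203, Rational(1, 493))) = Add(Mul(400, Mul(Rational(1, 399), Pow(399, Rational(1, 2)))), Rational(7, 17)) = Add(Mul(Rational(400, 399), Pow(399, Rational(1, 2))), Rational(7, 17)) = Add(Rational(7, 17), Mul(Rational(400, 399), Pow(399, Rational(1, 2))))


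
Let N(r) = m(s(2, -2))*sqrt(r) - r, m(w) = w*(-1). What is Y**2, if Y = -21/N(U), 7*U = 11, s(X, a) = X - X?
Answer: 21609/121 ≈ 178.59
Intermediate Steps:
s(X, a) = 0
m(w) = -w
U = 11/7 (U = (1/7)*11 = 11/7 ≈ 1.5714)
N(r) = -r (N(r) = (-1*0)*sqrt(r) - r = 0*sqrt(r) - r = 0 - r = -r)
Y = 147/11 (Y = -21/((-1*11/7)) = -21/(-11/7) = -21*(-7/11) = 147/11 ≈ 13.364)
Y**2 = (147/11)**2 = 21609/121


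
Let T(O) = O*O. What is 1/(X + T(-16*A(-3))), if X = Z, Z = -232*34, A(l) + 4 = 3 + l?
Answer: -1/3792 ≈ -0.00026371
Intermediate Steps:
A(l) = -1 + l (A(l) = -4 + (3 + l) = -1 + l)
Z = -7888
X = -7888
T(O) = O²
1/(X + T(-16*A(-3))) = 1/(-7888 + (-16*(-1 - 3))²) = 1/(-7888 + (-16*(-4))²) = 1/(-7888 + 64²) = 1/(-7888 + 4096) = 1/(-3792) = -1/3792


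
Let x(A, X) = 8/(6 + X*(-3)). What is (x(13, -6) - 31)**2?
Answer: 8464/9 ≈ 940.44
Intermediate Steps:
x(A, X) = 8/(6 - 3*X)
(x(13, -6) - 31)**2 = (-8/(-6 + 3*(-6)) - 31)**2 = (-8/(-6 - 18) - 31)**2 = (-8/(-24) - 31)**2 = (-8*(-1/24) - 31)**2 = (1/3 - 31)**2 = (-92/3)**2 = 8464/9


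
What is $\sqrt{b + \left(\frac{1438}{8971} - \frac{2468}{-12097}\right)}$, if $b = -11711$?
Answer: $\frac{i \sqrt{137916918525708306041}}{108522187} \approx 108.22 i$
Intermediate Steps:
$\sqrt{b + \left(\frac{1438}{8971} - \frac{2468}{-12097}\right)} = \sqrt{-11711 + \left(\frac{1438}{8971} - \frac{2468}{-12097}\right)} = \sqrt{-11711 + \left(1438 \cdot \frac{1}{8971} - - \frac{2468}{12097}\right)} = \sqrt{-11711 + \left(\frac{1438}{8971} + \frac{2468}{12097}\right)} = \sqrt{-11711 + \frac{39535914}{108522187}} = \sqrt{- \frac{1270863796043}{108522187}} = \frac{i \sqrt{137916918525708306041}}{108522187}$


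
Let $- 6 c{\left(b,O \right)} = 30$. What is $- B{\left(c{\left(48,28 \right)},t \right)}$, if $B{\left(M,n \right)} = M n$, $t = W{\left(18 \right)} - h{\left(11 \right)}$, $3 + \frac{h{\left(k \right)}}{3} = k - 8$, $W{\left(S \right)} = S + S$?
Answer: $180$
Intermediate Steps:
$W{\left(S \right)} = 2 S$
$c{\left(b,O \right)} = -5$ ($c{\left(b,O \right)} = \left(- \frac{1}{6}\right) 30 = -5$)
$h{\left(k \right)} = -33 + 3 k$ ($h{\left(k \right)} = -9 + 3 \left(k - 8\right) = -9 + 3 \left(-8 + k\right) = -9 + \left(-24 + 3 k\right) = -33 + 3 k$)
$t = 36$ ($t = 2 \cdot 18 - \left(-33 + 3 \cdot 11\right) = 36 - \left(-33 + 33\right) = 36 - 0 = 36 + 0 = 36$)
$- B{\left(c{\left(48,28 \right)},t \right)} = - \left(-5\right) 36 = \left(-1\right) \left(-180\right) = 180$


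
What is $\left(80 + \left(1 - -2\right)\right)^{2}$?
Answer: $6889$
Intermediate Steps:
$\left(80 + \left(1 - -2\right)\right)^{2} = \left(80 + \left(1 + 2\right)\right)^{2} = \left(80 + 3\right)^{2} = 83^{2} = 6889$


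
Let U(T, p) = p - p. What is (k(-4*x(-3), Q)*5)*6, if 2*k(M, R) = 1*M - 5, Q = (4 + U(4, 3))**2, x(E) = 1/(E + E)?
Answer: -65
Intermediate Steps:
x(E) = 1/(2*E)
U(T, p) = 0
Q = 16 (Q = (4 + 0)**2 = 4**2 = 16)
k(M, R) = -5/2 + M/2 (k(M, R) = (1*M - 5)/2 = (M - 5)/2 = (-5 + M)/2 = -5/2 + M/2)
(k(-4*x(-3), Q)*5)*6 = ((-5/2 + (-2/(-3))/2)*5)*6 = ((-5/2 + (-2*(-1)/3)/2)*5)*6 = ((-5/2 + (-4*(-1/6))/2)*5)*6 = ((-5/2 + (1/2)*(2/3))*5)*6 = ((-5/2 + 1/3)*5)*6 = -13/6*5*6 = -65/6*6 = -65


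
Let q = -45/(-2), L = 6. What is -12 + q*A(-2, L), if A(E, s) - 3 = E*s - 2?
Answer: -519/2 ≈ -259.50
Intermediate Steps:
A(E, s) = 1 + E*s (A(E, s) = 3 + (E*s - 2) = 3 + (-2 + E*s) = 1 + E*s)
q = 45/2 (q = -45*(-1)/2 = -1*(-45/2) = 45/2 ≈ 22.500)
-12 + q*A(-2, L) = -12 + 45*(1 - 2*6)/2 = -12 + 45*(1 - 12)/2 = -12 + (45/2)*(-11) = -12 - 495/2 = -519/2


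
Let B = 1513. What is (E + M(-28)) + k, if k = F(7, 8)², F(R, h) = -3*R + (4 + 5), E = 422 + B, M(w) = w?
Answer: 2051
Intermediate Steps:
E = 1935 (E = 422 + 1513 = 1935)
F(R, h) = 9 - 3*R (F(R, h) = -3*R + 9 = 9 - 3*R)
k = 144 (k = (9 - 3*7)² = (9 - 21)² = (-12)² = 144)
(E + M(-28)) + k = (1935 - 28) + 144 = 1907 + 144 = 2051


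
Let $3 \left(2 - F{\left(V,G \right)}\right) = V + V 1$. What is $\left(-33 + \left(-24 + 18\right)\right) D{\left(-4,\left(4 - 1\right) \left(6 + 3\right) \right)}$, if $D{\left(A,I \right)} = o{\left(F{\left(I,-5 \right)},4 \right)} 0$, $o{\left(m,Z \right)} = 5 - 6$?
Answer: $0$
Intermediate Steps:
$F{\left(V,G \right)} = 2 - \frac{2 V}{3}$ ($F{\left(V,G \right)} = 2 - \frac{V + V 1}{3} = 2 - \frac{V + V}{3} = 2 - \frac{2 V}{3}$)
$o{\left(m,Z \right)} = -1$ ($o{\left(m,Z \right)} = 5 - 6 = -1$)
$D{\left(A,I \right)} = 0$ ($D{\left(A,I \right)} = \left(-1\right) 0 = 0$)
$\left(-33 + \left(-24 + 18\right)\right) D{\left(-4,\left(4 - 1\right) \left(6 + 3\right) \right)} = \left(-33 + \left(-24 + 18\right)\right) 0 = \left(-33 - 6\right) 0 = \left(-39\right) 0 = 0$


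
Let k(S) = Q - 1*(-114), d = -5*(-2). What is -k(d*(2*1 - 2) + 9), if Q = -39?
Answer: -75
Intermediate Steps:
d = 10
k(S) = 75 (k(S) = -39 - 1*(-114) = -39 + 114 = 75)
-k(d*(2*1 - 2) + 9) = -1*75 = -75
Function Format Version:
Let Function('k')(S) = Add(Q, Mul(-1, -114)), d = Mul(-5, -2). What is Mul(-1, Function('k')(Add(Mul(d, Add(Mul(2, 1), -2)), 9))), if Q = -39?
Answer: -75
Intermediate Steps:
d = 10
Function('k')(S) = 75 (Function('k')(S) = Add(-39, Mul(-1, -114)) = Add(-39, 114) = 75)
Mul(-1, Function('k')(Add(Mul(d, Add(Mul(2, 1), -2)), 9))) = Mul(-1, 75) = -75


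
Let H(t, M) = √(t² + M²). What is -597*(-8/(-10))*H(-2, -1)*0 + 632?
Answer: 632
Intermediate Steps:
H(t, M) = √(M² + t²)
-597*(-8/(-10))*H(-2, -1)*0 + 632 = -597*(-8/(-10))*√((-1)² + (-2)²)*0 + 632 = -597*(-8*(-⅒))*√(1 + 4)*0 + 632 = -597*4*√5/5*0 + 632 = -597*0 + 632 = 0 + 632 = 632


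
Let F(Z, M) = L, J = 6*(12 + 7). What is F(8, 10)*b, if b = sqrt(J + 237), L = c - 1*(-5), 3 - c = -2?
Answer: 30*sqrt(39) ≈ 187.35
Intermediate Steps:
c = 5 (c = 3 - 1*(-2) = 3 + 2 = 5)
L = 10 (L = 5 - 1*(-5) = 5 + 5 = 10)
J = 114 (J = 6*19 = 114)
F(Z, M) = 10
b = 3*sqrt(39) (b = sqrt(114 + 237) = sqrt(351) = 3*sqrt(39) ≈ 18.735)
F(8, 10)*b = 10*(3*sqrt(39)) = 30*sqrt(39)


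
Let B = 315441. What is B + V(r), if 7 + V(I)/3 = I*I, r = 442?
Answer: 901512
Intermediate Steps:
V(I) = -21 + 3*I**2 (V(I) = -21 + 3*(I*I) = -21 + 3*I**2)
B + V(r) = 315441 + (-21 + 3*442**2) = 315441 + (-21 + 3*195364) = 315441 + (-21 + 586092) = 315441 + 586071 = 901512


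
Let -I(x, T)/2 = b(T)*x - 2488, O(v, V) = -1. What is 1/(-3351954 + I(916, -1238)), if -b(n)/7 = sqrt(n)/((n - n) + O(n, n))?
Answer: I/(2*(-1673489*I + 6412*sqrt(1238))) ≈ -2.9344e-7 + 3.956e-8*I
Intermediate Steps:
b(n) = 7*sqrt(n) (b(n) = -7*sqrt(n)/((n - n) - 1) = -7*sqrt(n)/(0 - 1) = -7*sqrt(n)/(-1) = -(-7)*sqrt(n) = 7*sqrt(n))
I(x, T) = 4976 - 14*x*sqrt(T) (I(x, T) = -2*((7*sqrt(T))*x - 2488) = -2*(7*x*sqrt(T) - 2488) = -2*(-2488 + 7*x*sqrt(T)) = 4976 - 14*x*sqrt(T))
1/(-3351954 + I(916, -1238)) = 1/(-3351954 + (4976 - 14*916*sqrt(-1238))) = 1/(-3351954 + (4976 - 14*916*I*sqrt(1238))) = 1/(-3351954 + (4976 - 12824*I*sqrt(1238))) = 1/(-3346978 - 12824*I*sqrt(1238))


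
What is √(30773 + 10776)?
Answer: √41549 ≈ 203.84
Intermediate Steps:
√(30773 + 10776) = √41549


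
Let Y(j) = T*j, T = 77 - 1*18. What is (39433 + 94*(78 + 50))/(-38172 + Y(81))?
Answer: -17155/11131 ≈ -1.5412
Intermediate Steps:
T = 59 (T = 77 - 18 = 59)
Y(j) = 59*j
(39433 + 94*(78 + 50))/(-38172 + Y(81)) = (39433 + 94*(78 + 50))/(-38172 + 59*81) = (39433 + 94*128)/(-38172 + 4779) = (39433 + 12032)/(-33393) = 51465*(-1/33393) = -17155/11131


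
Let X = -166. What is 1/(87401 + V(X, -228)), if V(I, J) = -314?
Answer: 1/87087 ≈ 1.1483e-5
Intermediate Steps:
1/(87401 + V(X, -228)) = 1/(87401 - 314) = 1/87087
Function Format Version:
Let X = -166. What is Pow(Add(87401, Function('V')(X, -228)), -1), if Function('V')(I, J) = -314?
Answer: Rational(1, 87087) ≈ 1.1483e-5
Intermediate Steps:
Pow(Add(87401, Function('V')(X, -228)), -1) = Pow(Add(87401, -314), -1) = Pow(87087, -1) = Rational(1, 87087)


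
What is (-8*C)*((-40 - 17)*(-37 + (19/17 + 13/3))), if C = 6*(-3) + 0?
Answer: 4402224/17 ≈ 2.5895e+5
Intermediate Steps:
C = -18 (C = -18 + 0 = -18)
(-8*C)*((-40 - 17)*(-37 + (19/17 + 13/3))) = (-8*(-18))*((-40 - 17)*(-37 + (19/17 + 13/3))) = 144*(-57*(-37 + (19*(1/17) + 13*(⅓)))) = 144*(-57*(-37 + (19/17 + 13/3))) = 144*(-57*(-37 + 278/51)) = 144*(-57*(-1609/51)) = 144*(30571/17) = 4402224/17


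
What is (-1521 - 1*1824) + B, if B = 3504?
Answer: 159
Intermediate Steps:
(-1521 - 1*1824) + B = (-1521 - 1*1824) + 3504 = (-1521 - 1824) + 3504 = -3345 + 3504 = 159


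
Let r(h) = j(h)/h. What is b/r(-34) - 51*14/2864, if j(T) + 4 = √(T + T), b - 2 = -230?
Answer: -3702787/10024 - 1292*I*√17/7 ≈ -369.39 - 761.01*I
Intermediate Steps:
b = -228 (b = 2 - 230 = -228)
j(T) = -4 + √2*√T (j(T) = -4 + √(T + T) = -4 + √(2*T) = -4 + √2*√T)
r(h) = (-4 + √2*√h)/h
b/r(-34) - 51*14/2864 = -228*(-34/(-4 + √2*√(-34))) - 51*14/2864 = -228*(-34/(-4 + √2*(I*√34))) - 714*1/2864 = -228*(-34/(-4 + 2*I*√17)) - 357/1432 = -228/(2/17 - I*√17/17) - 357/1432 = -357/1432 - 228/(2/17 - I*√17/17)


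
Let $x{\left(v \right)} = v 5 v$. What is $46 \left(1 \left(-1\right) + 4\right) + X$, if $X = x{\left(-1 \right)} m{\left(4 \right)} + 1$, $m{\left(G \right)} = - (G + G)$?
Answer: $99$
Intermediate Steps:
$x{\left(v \right)} = 5 v^{2}$ ($x{\left(v \right)} = 5 v v = 5 v^{2}$)
$m{\left(G \right)} = - 2 G$
$X = -39$ ($X = 5 \left(-1\right)^{2} \left(\left(-2\right) 4\right) + 1 = 5 \cdot 1 \left(-8\right) + 1 = 5 \left(-8\right) + 1 = -40 + 1 = -39$)
$46 \left(1 \left(-1\right) + 4\right) + X = 46 \left(1 \left(-1\right) + 4\right) - 39 = 46 \left(-1 + 4\right) - 39 = 46 \cdot 3 - 39 = 138 - 39 = 99$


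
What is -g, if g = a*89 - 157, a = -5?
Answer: 602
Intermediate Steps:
g = -602 (g = -5*89 - 157 = -445 - 157 = -602)
-g = -1*(-602) = 602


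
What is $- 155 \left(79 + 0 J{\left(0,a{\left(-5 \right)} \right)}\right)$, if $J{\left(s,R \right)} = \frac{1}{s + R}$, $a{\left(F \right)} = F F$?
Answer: $-12245$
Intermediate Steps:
$a{\left(F \right)} = F^{2}$
$J{\left(s,R \right)} = \frac{1}{R + s}$
$- 155 \left(79 + 0 J{\left(0,a{\left(-5 \right)} \right)}\right) = - 155 \left(79 + \frac{0}{\left(-5\right)^{2} + 0}\right) = - 155 \left(79 + \frac{0}{25 + 0}\right) = - 155 \left(79 + \frac{0}{25}\right) = - 155 \left(79 + 0 \cdot \frac{1}{25}\right) = - 155 \left(79 + 0\right) = \left(-155\right) 79 = -12245$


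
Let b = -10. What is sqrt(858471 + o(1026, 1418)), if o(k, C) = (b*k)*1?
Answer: 13*sqrt(5019) ≈ 920.98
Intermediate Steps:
o(k, C) = -10*k (o(k, C) = -10*k*1 = -10*k)
sqrt(858471 + o(1026, 1418)) = sqrt(858471 - 10*1026) = sqrt(858471 - 10260) = sqrt(848211) = 13*sqrt(5019)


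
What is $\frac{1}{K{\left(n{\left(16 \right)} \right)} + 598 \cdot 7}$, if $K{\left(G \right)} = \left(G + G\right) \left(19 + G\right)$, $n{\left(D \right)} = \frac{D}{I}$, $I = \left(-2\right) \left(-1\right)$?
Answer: $\frac{1}{4618} \approx 0.00021654$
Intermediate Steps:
$I = 2$
$n{\left(D \right)} = \frac{D}{2}$
$K{\left(G \right)} = 2 G \left(19 + G\right)$
$\frac{1}{K{\left(n{\left(16 \right)} \right)} + 598 \cdot 7} = \frac{1}{2 \cdot \frac{1}{2} \cdot 16 \left(19 + \frac{1}{2} \cdot 16\right) + 598 \cdot 7} = \frac{1}{2 \cdot 8 \left(19 + 8\right) + 4186} = \frac{1}{2 \cdot 8 \cdot 27 + 4186} = \frac{1}{432 + 4186} = \frac{1}{4618}$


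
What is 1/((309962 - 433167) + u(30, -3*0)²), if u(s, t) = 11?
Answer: -1/123084 ≈ -8.1245e-6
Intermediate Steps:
1/((309962 - 433167) + u(30, -3*0)²) = 1/((309962 - 433167) + 11²) = 1/(-123205 + 121) = 1/(-123084) = -1/123084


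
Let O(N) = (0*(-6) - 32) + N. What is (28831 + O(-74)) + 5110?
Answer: 33835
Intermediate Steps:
O(N) = -32 + N (O(N) = (0 - 32) + N = -32 + N)
(28831 + O(-74)) + 5110 = (28831 + (-32 - 74)) + 5110 = (28831 - 106) + 5110 = 28725 + 5110 = 33835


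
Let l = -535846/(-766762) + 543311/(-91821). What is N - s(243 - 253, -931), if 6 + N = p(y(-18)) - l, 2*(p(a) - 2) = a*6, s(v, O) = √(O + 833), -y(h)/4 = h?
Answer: 7646608638520/35202426801 - 7*I*√2 ≈ 217.22 - 9.8995*I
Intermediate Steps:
y(h) = -4*h
l = -183694156708/35202426801 (l = -535846*(-1/766762) + 543311*(-1/91821) = 267923/383381 - 543311/91821 = -183694156708/35202426801 ≈ -5.2182)
s(v, O) = √(833 + O)
p(a) = 2 + 3*a (p(a) = 2 + (a*6)/2 = 2 + (6*a)/2 = 2 + 3*a)
N = 7646608638520/35202426801 (N = -6 + ((2 + 3*(-4*(-18))) - 1*(-183694156708/35202426801)) = -6 + ((2 + 3*72) + 183694156708/35202426801) = -6 + ((2 + 216) + 183694156708/35202426801) = -6 + (218 + 183694156708/35202426801) = -6 + 7857823199326/35202426801 = 7646608638520/35202426801 ≈ 217.22)
N - s(243 - 253, -931) = 7646608638520/35202426801 - √(833 - 931) = 7646608638520/35202426801 - √(-98) = 7646608638520/35202426801 - 7*I*√2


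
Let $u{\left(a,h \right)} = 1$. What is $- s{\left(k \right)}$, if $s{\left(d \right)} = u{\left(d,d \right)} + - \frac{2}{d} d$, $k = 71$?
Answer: $1$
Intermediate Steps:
$s{\left(d \right)} = -1$ ($s{\left(d \right)} = 1 + - \frac{2}{d} d = 1 - 2 = -1$)
$- s{\left(k \right)} = \left(-1\right) \left(-1\right) = 1$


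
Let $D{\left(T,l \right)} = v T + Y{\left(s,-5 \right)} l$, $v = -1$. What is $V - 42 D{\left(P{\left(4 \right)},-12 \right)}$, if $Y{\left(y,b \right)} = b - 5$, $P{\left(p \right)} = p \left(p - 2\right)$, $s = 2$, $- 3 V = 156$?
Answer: $-4756$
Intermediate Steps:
$V = -52$ ($V = \left(- \frac{1}{3}\right) 156 = -52$)
$P{\left(p \right)} = p \left(-2 + p\right)$
$Y{\left(y,b \right)} = -5 + b$ ($Y{\left(y,b \right)} = b - 5 = -5 + b$)
$D{\left(T,l \right)} = - T - 10 l$ ($D{\left(T,l \right)} = - T + \left(-5 - 5\right) l = - T - 10 l$)
$V - 42 D{\left(P{\left(4 \right)},-12 \right)} = -52 - 42 \left(- 4 \left(-2 + 4\right) - -120\right) = -52 - 42 \left(- 4 \cdot 2 + 120\right) = -52 - 42 \left(\left(-1\right) 8 + 120\right) = -52 - 42 \left(-8 + 120\right) = -52 - 4704 = -4756$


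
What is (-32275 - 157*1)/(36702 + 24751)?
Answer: -32432/61453 ≈ -0.52775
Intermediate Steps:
(-32275 - 157*1)/(36702 + 24751) = (-32275 - 157)/61453 = -32432*1/61453 = -32432/61453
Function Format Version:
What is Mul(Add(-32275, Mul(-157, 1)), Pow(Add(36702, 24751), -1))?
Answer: Rational(-32432, 61453) ≈ -0.52775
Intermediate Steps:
Mul(Add(-32275, Mul(-157, 1)), Pow(Add(36702, 24751), -1)) = Mul(Add(-32275, -157), Pow(61453, -1)) = Mul(-32432, Rational(1, 61453)) = Rational(-32432, 61453)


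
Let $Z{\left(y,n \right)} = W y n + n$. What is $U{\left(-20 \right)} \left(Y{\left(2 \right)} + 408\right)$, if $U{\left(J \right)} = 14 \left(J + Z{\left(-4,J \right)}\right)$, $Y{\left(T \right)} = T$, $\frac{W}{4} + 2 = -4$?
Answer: $-11250400$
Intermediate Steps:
$W = -24$ ($W = -8 + 4 \left(-4\right) = -8 - 16 = -24$)
$Z{\left(y,n \right)} = n - 24 n y$ ($Z{\left(y,n \right)} = - 24 y n + n = - 24 n y + n = n - 24 n y$)
$U{\left(J \right)} = 1372 J$ ($U{\left(J \right)} = 14 \left(J + J \left(1 - -96\right)\right) = 14 \left(J + J \left(1 + 96\right)\right) = 14 \left(J + J 97\right) = 14 \left(J + 97 J\right) = 14 \cdot 98 J = 1372 J$)
$U{\left(-20 \right)} \left(Y{\left(2 \right)} + 408\right) = 1372 \left(-20\right) \left(2 + 408\right) = \left(-27440\right) 410 = -11250400$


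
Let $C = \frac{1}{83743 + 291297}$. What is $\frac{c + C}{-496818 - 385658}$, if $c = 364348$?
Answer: $- \frac{136645073921}{330963799040} \approx -0.41287$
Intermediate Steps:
$C = \frac{1}{375040} \approx 2.6664 \cdot 10^{-6}$
$\frac{c + C}{-496818 - 385658} = \frac{364348 + \frac{1}{375040}}{-496818 - 385658} = \frac{136645073921}{375040 \left(-882476\right)} = \frac{136645073921}{375040} \left(- \frac{1}{882476}\right) = - \frac{136645073921}{330963799040}$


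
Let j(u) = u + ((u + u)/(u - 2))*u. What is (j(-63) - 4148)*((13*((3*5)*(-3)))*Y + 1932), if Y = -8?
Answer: -1862289636/65 ≈ -2.8651e+7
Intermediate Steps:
j(u) = u + 2*u²/(-2 + u) (j(u) = u + ((2*u)/(-2 + u))*u = u + (2*u/(-2 + u))*u = u + 2*u²/(-2 + u))
(j(-63) - 4148)*((13*((3*5)*(-3)))*Y + 1932) = (-63*(-2 + 3*(-63))/(-2 - 63) - 4148)*((13*((3*5)*(-3)))*(-8) + 1932) = (-63*(-2 - 189)/(-65) - 4148)*((13*(15*(-3)))*(-8) + 1932) = (-63*(-1/65)*(-191) - 4148)*((13*(-45))*(-8) + 1932) = (-12033/65 - 4148)*(-585*(-8) + 1932) = -281653*(4680 + 1932)/65 = -281653/65*6612 = -1862289636/65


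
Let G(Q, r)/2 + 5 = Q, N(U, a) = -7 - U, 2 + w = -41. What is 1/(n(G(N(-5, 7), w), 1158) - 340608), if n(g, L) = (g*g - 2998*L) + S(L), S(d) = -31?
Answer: -1/3812127 ≈ -2.6232e-7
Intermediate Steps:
w = -43 (w = -2 - 41 = -43)
G(Q, r) = -10 + 2*Q
n(g, L) = -31 + g² - 2998*L (n(g, L) = (g*g - 2998*L) - 31 = (g² - 2998*L) - 31 = -31 + g² - 2998*L)
1/(n(G(N(-5, 7), w), 1158) - 340608) = 1/((-31 + (-10 + 2*(-7 - 1*(-5)))² - 2998*1158) - 340608) = 1/((-31 + (-10 + 2*(-7 + 5))² - 3471684) - 340608) = 1/((-31 + (-10 + 2*(-2))² - 3471684) - 340608) = 1/((-31 + (-10 - 4)² - 3471684) - 340608) = 1/((-31 + (-14)² - 3471684) - 340608) = 1/((-31 + 196 - 3471684) - 340608) = 1/(-3471519 - 340608) = 1/(-3812127) = -1/3812127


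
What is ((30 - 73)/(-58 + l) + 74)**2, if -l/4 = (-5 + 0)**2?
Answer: 137710225/24964 ≈ 5516.4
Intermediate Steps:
l = -100 (l = -4*(-5 + 0)**2 = -4*(-5)**2 = -4*25 = -100)
((30 - 73)/(-58 + l) + 74)**2 = ((30 - 73)/(-58 - 100) + 74)**2 = (-43/(-158) + 74)**2 = (-43*(-1/158) + 74)**2 = (43/158 + 74)**2 = (11735/158)**2 = 137710225/24964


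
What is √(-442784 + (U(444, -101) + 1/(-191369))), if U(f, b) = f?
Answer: I*√16199417131368109/191369 ≈ 665.09*I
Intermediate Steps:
√(-442784 + (U(444, -101) + 1/(-191369))) = √(-442784 + (444 + 1/(-191369))) = √(-442784 + (444 - 1/191369)) = √(-442784 + 84967835/191369) = √(-84650163461/191369) = I*√16199417131368109/191369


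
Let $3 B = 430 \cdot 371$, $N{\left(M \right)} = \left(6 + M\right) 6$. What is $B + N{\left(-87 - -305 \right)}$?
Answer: $\frac{163562}{3} \approx 54521.0$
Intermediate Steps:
$N{\left(M \right)} = 36 + 6 M$
$B = \frac{159530}{3}$ ($B = \frac{430 \cdot 371}{3} = \frac{1}{3} \cdot 159530 = \frac{159530}{3} \approx 53177.0$)
$B + N{\left(-87 - -305 \right)} = \frac{159530}{3} + \left(36 + 6 \left(-87 - -305\right)\right) = \frac{159530}{3} + \left(36 + 6 \left(-87 + 305\right)\right) = \frac{159530}{3} + \left(36 + 6 \cdot 218\right) = \frac{159530}{3} + \left(36 + 1308\right) = \frac{159530}{3} + 1344 = \frac{163562}{3}$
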